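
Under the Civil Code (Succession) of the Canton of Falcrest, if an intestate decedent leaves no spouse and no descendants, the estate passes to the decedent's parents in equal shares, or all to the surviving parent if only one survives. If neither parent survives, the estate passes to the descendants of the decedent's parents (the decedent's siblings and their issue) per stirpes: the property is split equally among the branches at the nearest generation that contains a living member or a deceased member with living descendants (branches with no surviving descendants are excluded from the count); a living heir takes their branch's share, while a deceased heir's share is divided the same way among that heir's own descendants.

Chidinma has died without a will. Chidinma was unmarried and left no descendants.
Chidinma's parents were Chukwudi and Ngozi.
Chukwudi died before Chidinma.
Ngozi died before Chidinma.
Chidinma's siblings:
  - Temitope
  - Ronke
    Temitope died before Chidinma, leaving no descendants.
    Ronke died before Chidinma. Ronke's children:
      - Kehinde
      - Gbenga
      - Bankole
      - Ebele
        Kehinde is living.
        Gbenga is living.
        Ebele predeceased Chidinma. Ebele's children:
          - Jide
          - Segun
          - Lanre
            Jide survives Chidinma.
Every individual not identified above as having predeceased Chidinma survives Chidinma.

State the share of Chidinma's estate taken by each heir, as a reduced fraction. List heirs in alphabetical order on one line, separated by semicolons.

Bankole 1/4; Gbenga 1/4; Jide 1/12; Kehinde 1/4; Lanre 1/12; Segun 1/12

Neither parent survives and there are no descendants, so the estate passes to Chidinma's siblings and their issue per stirpes.
Temitope left no surviving issue, so that branch lapses and is disregarded.
Ronke's line is the sole branch at this level, so the full 1 passes to Ronke's issue by representation.
The estate is divided into 4 equal shares of 1/4 among Kehinde, Gbenga, Bankole, Ebele.
Kehinde is living and takes 1/4.
Gbenga is living and takes 1/4.
Bankole is living and takes 1/4.
Ebele predeceased; the 1/4 allotted to Ebele's branch passes to Ebele's issue by representation.
The 1/4 is divided into 3 equal shares of 1/12 among Jide, Segun, Lanre.
Jide is living and takes 1/12.
Segun is living and takes 1/12.
Lanre is living and takes 1/12.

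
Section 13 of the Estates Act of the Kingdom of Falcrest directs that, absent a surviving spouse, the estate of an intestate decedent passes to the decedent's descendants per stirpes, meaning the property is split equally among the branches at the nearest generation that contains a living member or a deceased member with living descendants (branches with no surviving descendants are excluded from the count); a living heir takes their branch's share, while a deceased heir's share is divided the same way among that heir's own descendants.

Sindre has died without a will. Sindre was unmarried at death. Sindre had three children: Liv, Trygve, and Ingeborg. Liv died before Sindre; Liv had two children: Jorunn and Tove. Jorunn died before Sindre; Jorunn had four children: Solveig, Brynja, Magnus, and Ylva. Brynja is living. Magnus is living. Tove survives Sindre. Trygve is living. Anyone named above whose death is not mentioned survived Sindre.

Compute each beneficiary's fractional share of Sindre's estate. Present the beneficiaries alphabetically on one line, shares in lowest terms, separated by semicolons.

Brynja 1/24; Ingeborg 1/3; Magnus 1/24; Solveig 1/24; Tove 1/6; Trygve 1/3; Ylva 1/24

There is no surviving spouse, so the entire estate passes to Sindre's descendants per stirpes.
The estate is divided into 3 equal shares of 1/3 among Liv, Trygve, Ingeborg.
Liv predeceased; the 1/3 allotted to Liv's branch passes to Liv's issue by representation.
The 1/3 is divided into 2 equal shares of 1/6 among Jorunn, Tove.
Jorunn predeceased; the 1/6 allotted to Jorunn's branch passes to Jorunn's issue by representation.
The 1/6 is divided into 4 equal shares of 1/24 among Solveig, Brynja, Magnus, Ylva.
Solveig is living and takes 1/24.
Brynja is living and takes 1/24.
Magnus is living and takes 1/24.
Ylva is living and takes 1/24.
Tove is living and takes 1/6.
Trygve is living and takes 1/3.
Ingeborg is living and takes 1/3.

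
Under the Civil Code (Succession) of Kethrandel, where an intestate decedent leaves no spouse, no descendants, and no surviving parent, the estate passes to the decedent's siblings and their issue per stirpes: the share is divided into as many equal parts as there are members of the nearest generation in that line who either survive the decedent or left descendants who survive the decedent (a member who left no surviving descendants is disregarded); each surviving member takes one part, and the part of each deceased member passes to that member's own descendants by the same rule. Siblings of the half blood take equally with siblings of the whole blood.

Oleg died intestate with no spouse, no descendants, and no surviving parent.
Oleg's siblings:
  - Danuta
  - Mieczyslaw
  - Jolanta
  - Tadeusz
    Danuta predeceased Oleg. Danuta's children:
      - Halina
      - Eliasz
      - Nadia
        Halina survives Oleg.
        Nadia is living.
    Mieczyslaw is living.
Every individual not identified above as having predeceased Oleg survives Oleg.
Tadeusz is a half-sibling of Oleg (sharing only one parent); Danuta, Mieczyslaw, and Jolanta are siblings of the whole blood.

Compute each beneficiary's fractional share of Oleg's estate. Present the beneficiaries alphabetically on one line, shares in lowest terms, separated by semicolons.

No spouse, descendants, or parent survives, so the estate passes to Oleg's siblings per stirpes.
Half-blood and whole-blood siblings take equally under the stated rule.
The estate is divided into 4 equal shares of 1/4 among Danuta, Mieczyslaw, Jolanta, Tadeusz.
Danuta predeceased; the 1/4 allotted to Danuta's branch passes to Danuta's issue by representation.
The 1/4 is divided into 3 equal shares of 1/12 among Halina, Eliasz, Nadia.
Halina is living and takes 1/12.
Eliasz is living and takes 1/12.
Nadia is living and takes 1/12.
Mieczyslaw is living and takes 1/4.
Jolanta is living and takes 1/4.
Tadeusz is living and takes 1/4.

Eliasz 1/12; Halina 1/12; Jolanta 1/4; Mieczyslaw 1/4; Nadia 1/12; Tadeusz 1/4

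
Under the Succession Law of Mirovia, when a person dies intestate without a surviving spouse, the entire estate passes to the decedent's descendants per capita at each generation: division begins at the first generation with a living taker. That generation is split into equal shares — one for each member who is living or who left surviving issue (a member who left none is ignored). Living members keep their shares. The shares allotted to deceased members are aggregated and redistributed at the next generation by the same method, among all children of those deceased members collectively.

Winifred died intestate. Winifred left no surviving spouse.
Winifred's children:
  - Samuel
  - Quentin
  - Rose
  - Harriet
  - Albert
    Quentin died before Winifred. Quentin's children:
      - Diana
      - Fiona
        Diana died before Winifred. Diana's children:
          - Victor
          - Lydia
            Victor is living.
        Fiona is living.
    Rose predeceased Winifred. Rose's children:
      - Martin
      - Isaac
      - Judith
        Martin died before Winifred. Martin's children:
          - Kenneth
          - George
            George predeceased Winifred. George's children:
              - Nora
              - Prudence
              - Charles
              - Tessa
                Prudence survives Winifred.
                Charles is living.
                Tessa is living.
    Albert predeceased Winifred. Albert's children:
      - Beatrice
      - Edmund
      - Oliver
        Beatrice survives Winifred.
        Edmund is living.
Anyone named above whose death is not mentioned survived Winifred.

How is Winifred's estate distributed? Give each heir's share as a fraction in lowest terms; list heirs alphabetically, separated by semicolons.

Beatrice 3/40; Charles 3/320; Edmund 3/40; Fiona 3/40; Harriet 1/5; Isaac 3/40; Judith 3/40; Kenneth 3/80; Lydia 3/80; Nora 3/320; Oliver 3/40; Prudence 3/320; Samuel 1/5; Tessa 3/320; Victor 3/80

There is no surviving spouse, so the entire estate passes to Winifred's descendants per capita at each generation.
At generation 1 (Samuel, Quentin, Rose, Harriet, Albert) there are 5 shares of (1)/5 = 1/5 each.
Living: Samuel and Harriet — each takes 1/5.
Deceased: Quentin, Rose, and Albert. Their combined 3/5 is pooled and carried to generation 2.
At generation 2 (Diana, Fiona, Martin, Isaac, Judith, Beatrice, Edmund, Oliver) there are 8 shares of (3/5)/8 = 3/40 each.
Living: Fiona, Isaac, Judith, Beatrice, Edmund, and Oliver — each takes 3/40.
Deceased: Diana and Martin. Their combined 3/20 is pooled and carried to generation 3.
At generation 3 (Victor, Lydia, Kenneth, George) there are 4 shares of (3/20)/4 = 3/80 each.
Living: Victor, Lydia, and Kenneth — each takes 3/80.
Deceased: George. That 3/80 share is carried to generation 4.
At generation 4 (Nora, Prudence, Charles, Tessa) there are 4 shares of (3/80)/4 = 3/320 each.
Living: Nora, Prudence, Charles, and Tessa — each takes 3/320.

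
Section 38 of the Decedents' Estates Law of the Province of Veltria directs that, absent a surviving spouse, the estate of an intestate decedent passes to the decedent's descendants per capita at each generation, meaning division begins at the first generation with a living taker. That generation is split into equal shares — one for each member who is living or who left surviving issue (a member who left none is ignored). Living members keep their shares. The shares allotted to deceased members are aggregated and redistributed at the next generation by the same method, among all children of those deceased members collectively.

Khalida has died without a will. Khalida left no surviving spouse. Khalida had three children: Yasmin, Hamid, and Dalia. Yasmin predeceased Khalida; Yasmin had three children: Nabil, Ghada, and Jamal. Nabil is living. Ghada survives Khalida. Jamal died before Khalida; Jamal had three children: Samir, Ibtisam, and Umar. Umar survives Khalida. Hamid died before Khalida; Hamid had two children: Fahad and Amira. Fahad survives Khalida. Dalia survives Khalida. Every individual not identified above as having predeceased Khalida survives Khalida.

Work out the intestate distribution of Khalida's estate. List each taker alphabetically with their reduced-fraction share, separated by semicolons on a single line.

Amira 2/15; Dalia 1/3; Fahad 2/15; Ghada 2/15; Ibtisam 2/45; Nabil 2/15; Samir 2/45; Umar 2/45

There is no surviving spouse, so the entire estate passes to Khalida's descendants per capita at each generation.
At generation 1 (Yasmin, Hamid, Dalia) there are 3 shares of (1)/3 = 1/3 each.
Living: Dalia — each takes 1/3.
Deceased: Yasmin and Hamid. Their combined 2/3 is pooled and carried to generation 2.
At generation 2 (Nabil, Ghada, Jamal, Fahad, Amira) there are 5 shares of (2/3)/5 = 2/15 each.
Living: Nabil, Ghada, Fahad, and Amira — each takes 2/15.
Deceased: Jamal. That 2/15 share is carried to generation 3.
At generation 3 (Samir, Ibtisam, Umar) there are 3 shares of (2/15)/3 = 2/45 each.
Living: Samir, Ibtisam, and Umar — each takes 2/45.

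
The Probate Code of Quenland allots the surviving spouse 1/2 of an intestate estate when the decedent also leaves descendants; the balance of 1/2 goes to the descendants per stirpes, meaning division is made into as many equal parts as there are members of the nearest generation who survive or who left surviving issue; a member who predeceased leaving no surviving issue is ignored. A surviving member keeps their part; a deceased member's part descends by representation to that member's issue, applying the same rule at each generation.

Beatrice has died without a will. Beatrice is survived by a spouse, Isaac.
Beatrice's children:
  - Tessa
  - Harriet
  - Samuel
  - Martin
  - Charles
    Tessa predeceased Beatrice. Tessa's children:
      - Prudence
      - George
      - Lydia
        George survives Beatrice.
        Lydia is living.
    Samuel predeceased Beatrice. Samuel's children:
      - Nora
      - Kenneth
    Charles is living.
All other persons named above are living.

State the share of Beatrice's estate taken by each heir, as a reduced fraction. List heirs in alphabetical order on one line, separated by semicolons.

Charles 1/10; George 1/30; Harriet 1/10; Isaac 1/2; Kenneth 1/20; Lydia 1/30; Martin 1/10; Nora 1/20; Prudence 1/30

Isaac, as surviving spouse, takes 1/2.
The remaining 1/2 passes to Beatrice's descendants per stirpes.
The 1/2 is divided into 5 equal shares of 1/10 among Tessa, Harriet, Samuel, Martin, Charles.
Tessa predeceased; the 1/10 allotted to Tessa's branch passes to Tessa's issue by representation.
The 1/10 is divided into 3 equal shares of 1/30 among Prudence, George, Lydia.
Prudence is living and takes 1/30.
George is living and takes 1/30.
Lydia is living and takes 1/30.
Harriet is living and takes 1/10.
Samuel predeceased; the 1/10 allotted to Samuel's branch passes to Samuel's issue by representation.
The 1/10 is divided into 2 equal shares of 1/20 among Nora, Kenneth.
Nora is living and takes 1/20.
Kenneth is living and takes 1/20.
Martin is living and takes 1/10.
Charles is living and takes 1/10.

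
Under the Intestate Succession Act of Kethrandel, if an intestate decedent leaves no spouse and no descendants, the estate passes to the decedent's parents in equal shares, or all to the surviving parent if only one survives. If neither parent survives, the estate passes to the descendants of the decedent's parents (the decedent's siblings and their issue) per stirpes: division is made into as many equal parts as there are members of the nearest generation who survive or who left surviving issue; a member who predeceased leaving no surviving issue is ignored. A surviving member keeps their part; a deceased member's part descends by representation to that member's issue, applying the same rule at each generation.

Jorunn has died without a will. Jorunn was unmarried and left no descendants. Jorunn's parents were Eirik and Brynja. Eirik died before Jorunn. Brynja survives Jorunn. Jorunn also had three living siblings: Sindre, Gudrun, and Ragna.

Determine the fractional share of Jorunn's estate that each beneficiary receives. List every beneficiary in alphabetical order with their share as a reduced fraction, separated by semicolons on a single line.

Only one parent, Brynja, survives, so Brynja takes the entire estate. The siblings take nothing because a surviving parent has priority.

Brynja 1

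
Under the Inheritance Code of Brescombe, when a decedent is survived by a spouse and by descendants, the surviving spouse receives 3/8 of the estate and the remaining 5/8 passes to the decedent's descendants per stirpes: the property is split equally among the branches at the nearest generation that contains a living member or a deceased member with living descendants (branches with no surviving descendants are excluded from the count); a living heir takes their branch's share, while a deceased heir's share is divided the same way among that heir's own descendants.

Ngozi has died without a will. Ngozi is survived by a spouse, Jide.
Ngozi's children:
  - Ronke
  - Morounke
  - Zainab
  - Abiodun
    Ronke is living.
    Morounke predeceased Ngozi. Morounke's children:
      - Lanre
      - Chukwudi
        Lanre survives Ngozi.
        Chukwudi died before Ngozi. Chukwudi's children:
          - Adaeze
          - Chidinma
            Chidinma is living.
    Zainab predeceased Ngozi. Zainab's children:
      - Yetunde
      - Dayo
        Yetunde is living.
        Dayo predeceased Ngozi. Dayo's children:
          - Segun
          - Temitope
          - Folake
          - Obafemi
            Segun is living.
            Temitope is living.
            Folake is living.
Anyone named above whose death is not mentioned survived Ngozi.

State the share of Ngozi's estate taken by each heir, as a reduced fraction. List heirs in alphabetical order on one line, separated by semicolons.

Jide, as surviving spouse, takes 3/8.
The remaining 5/8 passes to Ngozi's descendants per stirpes.
The 5/8 is divided into 4 equal shares of 5/32 among Ronke, Morounke, Zainab, Abiodun.
Ronke is living and takes 5/32.
Morounke predeceased; the 5/32 allotted to Morounke's branch passes to Morounke's issue by representation.
The 5/32 is divided into 2 equal shares of 5/64 among Lanre, Chukwudi.
Lanre is living and takes 5/64.
Chukwudi predeceased; the 5/64 allotted to Chukwudi's branch passes to Chukwudi's issue by representation.
The 5/64 is divided into 2 equal shares of 5/128 among Adaeze, Chidinma.
Adaeze is living and takes 5/128.
Chidinma is living and takes 5/128.
Zainab predeceased; the 5/32 allotted to Zainab's branch passes to Zainab's issue by representation.
The 5/32 is divided into 2 equal shares of 5/64 among Yetunde, Dayo.
Yetunde is living and takes 5/64.
Dayo predeceased; the 5/64 allotted to Dayo's branch passes to Dayo's issue by representation.
The 5/64 is divided into 4 equal shares of 5/256 among Segun, Temitope, Folake, Obafemi.
Segun is living and takes 5/256.
Temitope is living and takes 5/256.
Folake is living and takes 5/256.
Obafemi is living and takes 5/256.
Abiodun is living and takes 5/32.

Abiodun 5/32; Adaeze 5/128; Chidinma 5/128; Folake 5/256; Jide 3/8; Lanre 5/64; Obafemi 5/256; Ronke 5/32; Segun 5/256; Temitope 5/256; Yetunde 5/64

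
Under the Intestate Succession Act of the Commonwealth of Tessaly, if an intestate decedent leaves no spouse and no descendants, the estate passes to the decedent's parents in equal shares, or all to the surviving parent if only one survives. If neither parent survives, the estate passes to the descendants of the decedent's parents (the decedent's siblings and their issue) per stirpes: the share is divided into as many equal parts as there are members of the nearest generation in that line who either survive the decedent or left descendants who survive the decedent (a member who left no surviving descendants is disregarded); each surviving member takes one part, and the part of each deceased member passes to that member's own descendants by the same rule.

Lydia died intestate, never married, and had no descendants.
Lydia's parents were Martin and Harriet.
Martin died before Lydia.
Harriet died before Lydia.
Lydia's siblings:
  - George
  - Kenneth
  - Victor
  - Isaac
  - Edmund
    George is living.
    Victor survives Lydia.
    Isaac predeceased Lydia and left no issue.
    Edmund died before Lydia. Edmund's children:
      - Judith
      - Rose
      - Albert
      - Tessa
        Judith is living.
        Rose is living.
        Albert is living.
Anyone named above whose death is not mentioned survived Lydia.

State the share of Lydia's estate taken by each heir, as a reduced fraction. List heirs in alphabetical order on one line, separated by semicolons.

Neither parent survives and there are no descendants, so the estate passes to Lydia's siblings and their issue per stirpes.
Isaac left no surviving issue, so that branch lapses and is disregarded.
The estate is divided into 4 equal shares of 1/4 among George, Kenneth, Victor, Edmund.
George is living and takes 1/4.
Kenneth is living and takes 1/4.
Victor is living and takes 1/4.
Edmund predeceased; the 1/4 allotted to Edmund's branch passes to Edmund's issue by representation.
The 1/4 is divided into 4 equal shares of 1/16 among Judith, Rose, Albert, Tessa.
Judith is living and takes 1/16.
Rose is living and takes 1/16.
Albert is living and takes 1/16.
Tessa is living and takes 1/16.

Albert 1/16; George 1/4; Judith 1/16; Kenneth 1/4; Rose 1/16; Tessa 1/16; Victor 1/4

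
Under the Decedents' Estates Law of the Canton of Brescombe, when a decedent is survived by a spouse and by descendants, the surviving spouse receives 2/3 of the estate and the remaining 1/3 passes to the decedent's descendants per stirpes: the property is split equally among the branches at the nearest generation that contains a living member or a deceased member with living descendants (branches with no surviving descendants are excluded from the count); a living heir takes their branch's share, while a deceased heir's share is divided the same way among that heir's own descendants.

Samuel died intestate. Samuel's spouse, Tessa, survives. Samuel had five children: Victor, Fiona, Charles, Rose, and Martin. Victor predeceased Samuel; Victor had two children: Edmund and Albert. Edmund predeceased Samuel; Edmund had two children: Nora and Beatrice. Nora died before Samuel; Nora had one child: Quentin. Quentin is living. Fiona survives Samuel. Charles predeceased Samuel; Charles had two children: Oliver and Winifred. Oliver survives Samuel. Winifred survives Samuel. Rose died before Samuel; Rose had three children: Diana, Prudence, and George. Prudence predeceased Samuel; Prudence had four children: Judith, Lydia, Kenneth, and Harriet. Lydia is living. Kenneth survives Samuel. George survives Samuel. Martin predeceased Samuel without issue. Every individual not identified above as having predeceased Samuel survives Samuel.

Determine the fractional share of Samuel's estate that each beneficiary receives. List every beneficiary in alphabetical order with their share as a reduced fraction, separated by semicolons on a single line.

Tessa, as surviving spouse, takes 2/3.
The remaining 1/3 passes to Samuel's descendants per stirpes.
Martin left no surviving issue, so that branch lapses and is disregarded.
The 1/3 is divided into 4 equal shares of 1/12 among Victor, Fiona, Charles, Rose.
Victor predeceased; the 1/12 allotted to Victor's branch passes to Victor's issue by representation.
The 1/12 is divided into 2 equal shares of 1/24 among Edmund, Albert.
Edmund predeceased; the 1/24 allotted to Edmund's branch passes to Edmund's issue by representation.
The 1/24 is divided into 2 equal shares of 1/48 among Nora, Beatrice.
Nora predeceased; the 1/48 allotted to Nora's branch passes to Nora's issue by representation.
Quentin is the sole taker at this level and receives the full 1/48.
Beatrice is living and takes 1/48.
Albert is living and takes 1/24.
Fiona is living and takes 1/12.
Charles predeceased; the 1/12 allotted to Charles's branch passes to Charles's issue by representation.
The 1/12 is divided into 2 equal shares of 1/24 among Oliver, Winifred.
Oliver is living and takes 1/24.
Winifred is living and takes 1/24.
Rose predeceased; the 1/12 allotted to Rose's branch passes to Rose's issue by representation.
The 1/12 is divided into 3 equal shares of 1/36 among Diana, Prudence, George.
Diana is living and takes 1/36.
Prudence predeceased; the 1/36 allotted to Prudence's branch passes to Prudence's issue by representation.
The 1/36 is divided into 4 equal shares of 1/144 among Judith, Lydia, Kenneth, Harriet.
Judith is living and takes 1/144.
Lydia is living and takes 1/144.
Kenneth is living and takes 1/144.
Harriet is living and takes 1/144.
George is living and takes 1/36.

Albert 1/24; Beatrice 1/48; Diana 1/36; Fiona 1/12; George 1/36; Harriet 1/144; Judith 1/144; Kenneth 1/144; Lydia 1/144; Oliver 1/24; Quentin 1/48; Tessa 2/3; Winifred 1/24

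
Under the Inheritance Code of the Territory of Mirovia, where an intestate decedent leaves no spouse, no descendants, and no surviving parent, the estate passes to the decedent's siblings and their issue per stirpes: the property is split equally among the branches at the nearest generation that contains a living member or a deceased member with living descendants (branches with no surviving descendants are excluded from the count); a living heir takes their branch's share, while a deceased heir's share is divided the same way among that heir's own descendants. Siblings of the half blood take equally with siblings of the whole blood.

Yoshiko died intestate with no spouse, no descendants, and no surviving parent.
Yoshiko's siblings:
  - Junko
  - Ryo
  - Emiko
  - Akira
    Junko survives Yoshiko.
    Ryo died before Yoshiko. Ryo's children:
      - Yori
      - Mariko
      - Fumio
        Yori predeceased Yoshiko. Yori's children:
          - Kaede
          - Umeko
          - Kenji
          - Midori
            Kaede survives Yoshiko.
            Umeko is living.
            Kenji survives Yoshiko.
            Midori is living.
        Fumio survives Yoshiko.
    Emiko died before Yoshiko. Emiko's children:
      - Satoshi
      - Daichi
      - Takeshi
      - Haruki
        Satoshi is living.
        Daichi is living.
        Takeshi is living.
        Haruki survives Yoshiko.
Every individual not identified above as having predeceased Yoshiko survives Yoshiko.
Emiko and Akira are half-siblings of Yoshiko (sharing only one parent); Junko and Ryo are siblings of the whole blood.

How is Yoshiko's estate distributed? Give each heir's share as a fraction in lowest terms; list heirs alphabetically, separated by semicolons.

Akira 1/4; Daichi 1/16; Fumio 1/12; Haruki 1/16; Junko 1/4; Kaede 1/48; Kenji 1/48; Mariko 1/12; Midori 1/48; Satoshi 1/16; Takeshi 1/16; Umeko 1/48

No spouse, descendants, or parent survives, so the estate passes to Yoshiko's siblings per stirpes.
Half-blood and whole-blood siblings take equally under the stated rule.
The estate is divided into 4 equal shares of 1/4 among Junko, Ryo, Emiko, Akira.
Junko is living and takes 1/4.
Ryo predeceased; the 1/4 allotted to Ryo's branch passes to Ryo's issue by representation.
The 1/4 is divided into 3 equal shares of 1/12 among Yori, Mariko, Fumio.
Yori predeceased; the 1/12 allotted to Yori's branch passes to Yori's issue by representation.
The 1/12 is divided into 4 equal shares of 1/48 among Kaede, Umeko, Kenji, Midori.
Kaede is living and takes 1/48.
Umeko is living and takes 1/48.
Kenji is living and takes 1/48.
Midori is living and takes 1/48.
Mariko is living and takes 1/12.
Fumio is living and takes 1/12.
Emiko predeceased; the 1/4 allotted to Emiko's branch passes to Emiko's issue by representation.
The 1/4 is divided into 4 equal shares of 1/16 among Satoshi, Daichi, Takeshi, Haruki.
Satoshi is living and takes 1/16.
Daichi is living and takes 1/16.
Takeshi is living and takes 1/16.
Haruki is living and takes 1/16.
Akira is living and takes 1/4.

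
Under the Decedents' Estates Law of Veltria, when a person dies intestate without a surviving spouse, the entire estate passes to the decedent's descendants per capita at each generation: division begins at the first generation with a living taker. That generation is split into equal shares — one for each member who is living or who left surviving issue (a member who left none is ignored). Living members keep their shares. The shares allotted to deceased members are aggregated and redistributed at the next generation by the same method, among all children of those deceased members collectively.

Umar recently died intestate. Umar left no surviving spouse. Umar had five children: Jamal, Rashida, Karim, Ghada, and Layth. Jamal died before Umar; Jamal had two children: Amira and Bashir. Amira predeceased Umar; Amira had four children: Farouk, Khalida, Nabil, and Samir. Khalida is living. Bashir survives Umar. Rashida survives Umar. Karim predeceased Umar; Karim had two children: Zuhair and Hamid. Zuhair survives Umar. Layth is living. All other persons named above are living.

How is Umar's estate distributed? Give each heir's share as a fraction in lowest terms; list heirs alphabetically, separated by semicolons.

Bashir 1/10; Farouk 1/40; Ghada 1/5; Hamid 1/10; Khalida 1/40; Layth 1/5; Nabil 1/40; Rashida 1/5; Samir 1/40; Zuhair 1/10

There is no surviving spouse, so the entire estate passes to Umar's descendants per capita at each generation.
At generation 1 (Jamal, Rashida, Karim, Ghada, Layth) there are 5 shares of (1)/5 = 1/5 each.
Living: Rashida, Ghada, and Layth — each takes 1/5.
Deceased: Jamal and Karim. Their combined 2/5 is pooled and carried to generation 2.
At generation 2 (Amira, Bashir, Zuhair, Hamid) there are 4 shares of (2/5)/4 = 1/10 each.
Living: Bashir, Zuhair, and Hamid — each takes 1/10.
Deceased: Amira. That 1/10 share is carried to generation 3.
At generation 3 (Farouk, Khalida, Nabil, Samir) there are 4 shares of (1/10)/4 = 1/40 each.
Living: Farouk, Khalida, Nabil, and Samir — each takes 1/40.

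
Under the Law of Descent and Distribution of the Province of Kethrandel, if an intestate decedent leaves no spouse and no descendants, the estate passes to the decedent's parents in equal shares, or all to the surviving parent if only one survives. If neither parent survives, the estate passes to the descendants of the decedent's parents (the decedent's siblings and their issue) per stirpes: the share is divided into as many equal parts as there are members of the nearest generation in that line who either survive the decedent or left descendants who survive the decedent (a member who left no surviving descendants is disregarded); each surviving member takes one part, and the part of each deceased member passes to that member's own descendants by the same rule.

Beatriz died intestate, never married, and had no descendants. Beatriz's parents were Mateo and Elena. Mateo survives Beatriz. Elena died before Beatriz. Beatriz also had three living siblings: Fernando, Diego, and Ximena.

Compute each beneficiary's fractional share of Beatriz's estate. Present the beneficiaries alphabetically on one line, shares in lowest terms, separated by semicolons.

Mateo 1

Only one parent, Mateo, survives, so Mateo takes the entire estate. The siblings take nothing because a surviving parent has priority.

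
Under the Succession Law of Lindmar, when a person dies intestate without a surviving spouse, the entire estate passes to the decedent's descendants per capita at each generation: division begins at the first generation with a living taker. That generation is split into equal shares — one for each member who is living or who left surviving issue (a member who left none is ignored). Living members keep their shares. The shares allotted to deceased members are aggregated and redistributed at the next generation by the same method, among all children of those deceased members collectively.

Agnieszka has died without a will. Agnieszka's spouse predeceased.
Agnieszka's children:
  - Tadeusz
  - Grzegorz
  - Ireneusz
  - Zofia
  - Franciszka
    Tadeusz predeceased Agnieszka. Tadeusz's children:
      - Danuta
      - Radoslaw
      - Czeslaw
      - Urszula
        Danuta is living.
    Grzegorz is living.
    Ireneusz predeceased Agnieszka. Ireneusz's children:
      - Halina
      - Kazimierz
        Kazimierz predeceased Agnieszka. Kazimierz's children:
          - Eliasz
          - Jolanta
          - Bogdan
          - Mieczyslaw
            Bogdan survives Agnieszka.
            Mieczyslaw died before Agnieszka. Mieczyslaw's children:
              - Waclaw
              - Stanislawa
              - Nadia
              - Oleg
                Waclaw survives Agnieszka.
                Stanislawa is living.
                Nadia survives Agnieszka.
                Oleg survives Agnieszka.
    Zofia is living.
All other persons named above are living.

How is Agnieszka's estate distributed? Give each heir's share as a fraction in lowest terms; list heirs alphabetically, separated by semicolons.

There is no surviving spouse, so the entire estate passes to Agnieszka's descendants per capita at each generation.
At generation 1 (Tadeusz, Grzegorz, Ireneusz, Zofia, Franciszka) there are 5 shares of (1)/5 = 1/5 each.
Living: Grzegorz, Zofia, and Franciszka — each takes 1/5.
Deceased: Tadeusz and Ireneusz. Their combined 2/5 is pooled and carried to generation 2.
At generation 2 (Danuta, Radoslaw, Czeslaw, Urszula, Halina, Kazimierz) there are 6 shares of (2/5)/6 = 1/15 each.
Living: Danuta, Radoslaw, Czeslaw, Urszula, and Halina — each takes 1/15.
Deceased: Kazimierz. That 1/15 share is carried to generation 3.
At generation 3 (Eliasz, Jolanta, Bogdan, Mieczyslaw) there are 4 shares of (1/15)/4 = 1/60 each.
Living: Eliasz, Jolanta, and Bogdan — each takes 1/60.
Deceased: Mieczyslaw. That 1/60 share is carried to generation 4.
At generation 4 (Waclaw, Stanislawa, Nadia, Oleg) there are 4 shares of (1/60)/4 = 1/240 each.
Living: Waclaw, Stanislawa, Nadia, and Oleg — each takes 1/240.

Bogdan 1/60; Czeslaw 1/15; Danuta 1/15; Eliasz 1/60; Franciszka 1/5; Grzegorz 1/5; Halina 1/15; Jolanta 1/60; Nadia 1/240; Oleg 1/240; Radoslaw 1/15; Stanislawa 1/240; Urszula 1/15; Waclaw 1/240; Zofia 1/5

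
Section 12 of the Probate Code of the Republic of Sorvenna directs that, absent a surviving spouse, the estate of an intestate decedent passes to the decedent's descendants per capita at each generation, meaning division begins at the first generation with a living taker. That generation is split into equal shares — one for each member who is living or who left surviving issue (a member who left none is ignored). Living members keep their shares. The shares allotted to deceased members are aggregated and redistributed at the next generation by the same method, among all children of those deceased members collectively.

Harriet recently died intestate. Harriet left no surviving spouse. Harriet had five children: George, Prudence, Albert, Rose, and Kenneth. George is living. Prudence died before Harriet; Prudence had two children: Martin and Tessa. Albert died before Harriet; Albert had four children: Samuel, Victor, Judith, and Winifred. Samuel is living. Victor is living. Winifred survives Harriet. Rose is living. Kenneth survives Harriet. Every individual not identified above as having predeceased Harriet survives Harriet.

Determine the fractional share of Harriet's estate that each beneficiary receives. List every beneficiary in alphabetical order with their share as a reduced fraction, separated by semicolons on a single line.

George 1/5; Judith 1/15; Kenneth 1/5; Martin 1/15; Rose 1/5; Samuel 1/15; Tessa 1/15; Victor 1/15; Winifred 1/15

There is no surviving spouse, so the entire estate passes to Harriet's descendants per capita at each generation.
At generation 1 (George, Prudence, Albert, Rose, Kenneth) there are 5 shares of (1)/5 = 1/5 each.
Living: George, Rose, and Kenneth — each takes 1/5.
Deceased: Prudence and Albert. Their combined 2/5 is pooled and carried to generation 2.
At generation 2 (Martin, Tessa, Samuel, Victor, Judith, Winifred) there are 6 shares of (2/5)/6 = 1/15 each.
Living: Martin, Tessa, Samuel, Victor, Judith, and Winifred — each takes 1/15.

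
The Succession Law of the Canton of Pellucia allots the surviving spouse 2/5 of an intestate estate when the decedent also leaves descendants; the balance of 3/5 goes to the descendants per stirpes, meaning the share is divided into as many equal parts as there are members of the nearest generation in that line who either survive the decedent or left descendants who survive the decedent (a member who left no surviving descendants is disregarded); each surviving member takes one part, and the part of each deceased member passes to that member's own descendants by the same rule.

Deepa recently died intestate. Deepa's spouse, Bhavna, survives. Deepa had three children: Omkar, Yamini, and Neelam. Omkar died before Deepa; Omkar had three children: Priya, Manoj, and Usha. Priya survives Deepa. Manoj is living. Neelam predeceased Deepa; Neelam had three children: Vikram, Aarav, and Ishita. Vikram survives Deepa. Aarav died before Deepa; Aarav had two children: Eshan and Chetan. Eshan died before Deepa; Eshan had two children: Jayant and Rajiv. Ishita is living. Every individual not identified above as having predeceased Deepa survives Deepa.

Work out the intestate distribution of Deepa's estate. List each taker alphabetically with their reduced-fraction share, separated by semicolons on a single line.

Bhavna 2/5; Chetan 1/30; Ishita 1/15; Jayant 1/60; Manoj 1/15; Priya 1/15; Rajiv 1/60; Usha 1/15; Vikram 1/15; Yamini 1/5

Bhavna, as surviving spouse, takes 2/5.
The remaining 3/5 passes to Deepa's descendants per stirpes.
The 3/5 is divided into 3 equal shares of 1/5 among Omkar, Yamini, Neelam.
Omkar predeceased; the 1/5 allotted to Omkar's branch passes to Omkar's issue by representation.
The 1/5 is divided into 3 equal shares of 1/15 among Priya, Manoj, Usha.
Priya is living and takes 1/15.
Manoj is living and takes 1/15.
Usha is living and takes 1/15.
Yamini is living and takes 1/5.
Neelam predeceased; the 1/5 allotted to Neelam's branch passes to Neelam's issue by representation.
The 1/5 is divided into 3 equal shares of 1/15 among Vikram, Aarav, Ishita.
Vikram is living and takes 1/15.
Aarav predeceased; the 1/15 allotted to Aarav's branch passes to Aarav's issue by representation.
The 1/15 is divided into 2 equal shares of 1/30 among Eshan, Chetan.
Eshan predeceased; the 1/30 allotted to Eshan's branch passes to Eshan's issue by representation.
The 1/30 is divided into 2 equal shares of 1/60 among Jayant, Rajiv.
Jayant is living and takes 1/60.
Rajiv is living and takes 1/60.
Chetan is living and takes 1/30.
Ishita is living and takes 1/15.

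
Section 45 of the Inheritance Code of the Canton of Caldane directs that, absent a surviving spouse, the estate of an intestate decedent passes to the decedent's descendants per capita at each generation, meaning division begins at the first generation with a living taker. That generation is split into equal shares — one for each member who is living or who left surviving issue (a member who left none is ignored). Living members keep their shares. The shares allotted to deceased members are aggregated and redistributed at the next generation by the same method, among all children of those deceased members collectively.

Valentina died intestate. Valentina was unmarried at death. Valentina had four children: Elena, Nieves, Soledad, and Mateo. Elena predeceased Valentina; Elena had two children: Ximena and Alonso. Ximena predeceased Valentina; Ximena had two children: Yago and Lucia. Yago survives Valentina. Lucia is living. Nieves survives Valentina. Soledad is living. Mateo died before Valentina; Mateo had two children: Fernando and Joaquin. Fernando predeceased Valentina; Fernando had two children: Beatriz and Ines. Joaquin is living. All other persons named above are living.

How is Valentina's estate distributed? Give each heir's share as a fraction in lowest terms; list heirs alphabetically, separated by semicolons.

There is no surviving spouse, so the entire estate passes to Valentina's descendants per capita at each generation.
At generation 1 (Elena, Nieves, Soledad, Mateo) there are 4 shares of (1)/4 = 1/4 each.
Living: Nieves and Soledad — each takes 1/4.
Deceased: Elena and Mateo. Their combined 1/2 is pooled and carried to generation 2.
At generation 2 (Ximena, Alonso, Fernando, Joaquin) there are 4 shares of (1/2)/4 = 1/8 each.
Living: Alonso and Joaquin — each takes 1/8.
Deceased: Ximena and Fernando. Their combined 1/4 is pooled and carried to generation 3.
At generation 3 (Yago, Lucia, Beatriz, Ines) there are 4 shares of (1/4)/4 = 1/16 each.
Living: Yago, Lucia, Beatriz, and Ines — each takes 1/16.

Alonso 1/8; Beatriz 1/16; Ines 1/16; Joaquin 1/8; Lucia 1/16; Nieves 1/4; Soledad 1/4; Yago 1/16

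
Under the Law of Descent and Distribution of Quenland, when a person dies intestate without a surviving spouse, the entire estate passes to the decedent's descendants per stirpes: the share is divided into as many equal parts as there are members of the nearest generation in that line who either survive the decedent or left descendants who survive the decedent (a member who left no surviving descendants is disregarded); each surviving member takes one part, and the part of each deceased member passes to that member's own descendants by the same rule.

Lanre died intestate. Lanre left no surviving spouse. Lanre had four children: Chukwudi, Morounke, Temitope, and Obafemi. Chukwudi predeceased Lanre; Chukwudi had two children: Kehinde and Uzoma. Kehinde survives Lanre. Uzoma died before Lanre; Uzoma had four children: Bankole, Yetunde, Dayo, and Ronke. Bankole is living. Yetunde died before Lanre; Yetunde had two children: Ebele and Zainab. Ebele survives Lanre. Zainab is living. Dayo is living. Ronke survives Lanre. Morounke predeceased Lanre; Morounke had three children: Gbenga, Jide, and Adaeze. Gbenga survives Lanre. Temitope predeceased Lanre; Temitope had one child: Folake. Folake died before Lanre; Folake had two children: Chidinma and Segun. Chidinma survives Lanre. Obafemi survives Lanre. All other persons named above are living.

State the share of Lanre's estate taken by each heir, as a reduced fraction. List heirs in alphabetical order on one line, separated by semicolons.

Adaeze 1/12; Bankole 1/32; Chidinma 1/8; Dayo 1/32; Ebele 1/64; Gbenga 1/12; Jide 1/12; Kehinde 1/8; Obafemi 1/4; Ronke 1/32; Segun 1/8; Zainab 1/64

There is no surviving spouse, so the entire estate passes to Lanre's descendants per stirpes.
The estate is divided into 4 equal shares of 1/4 among Chukwudi, Morounke, Temitope, Obafemi.
Chukwudi predeceased; the 1/4 allotted to Chukwudi's branch passes to Chukwudi's issue by representation.
The 1/4 is divided into 2 equal shares of 1/8 among Kehinde, Uzoma.
Kehinde is living and takes 1/8.
Uzoma predeceased; the 1/8 allotted to Uzoma's branch passes to Uzoma's issue by representation.
The 1/8 is divided into 4 equal shares of 1/32 among Bankole, Yetunde, Dayo, Ronke.
Bankole is living and takes 1/32.
Yetunde predeceased; the 1/32 allotted to Yetunde's branch passes to Yetunde's issue by representation.
The 1/32 is divided into 2 equal shares of 1/64 among Ebele, Zainab.
Ebele is living and takes 1/64.
Zainab is living and takes 1/64.
Dayo is living and takes 1/32.
Ronke is living and takes 1/32.
Morounke predeceased; the 1/4 allotted to Morounke's branch passes to Morounke's issue by representation.
The 1/4 is divided into 3 equal shares of 1/12 among Gbenga, Jide, Adaeze.
Gbenga is living and takes 1/12.
Jide is living and takes 1/12.
Adaeze is living and takes 1/12.
Temitope predeceased; the 1/4 allotted to Temitope's branch passes to Temitope's issue by representation.
Folake's line is the sole branch at this level, so the full 1/4 passes to Folake's issue by representation.
The 1/4 is divided into 2 equal shares of 1/8 among Chidinma, Segun.
Chidinma is living and takes 1/8.
Segun is living and takes 1/8.
Obafemi is living and takes 1/4.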